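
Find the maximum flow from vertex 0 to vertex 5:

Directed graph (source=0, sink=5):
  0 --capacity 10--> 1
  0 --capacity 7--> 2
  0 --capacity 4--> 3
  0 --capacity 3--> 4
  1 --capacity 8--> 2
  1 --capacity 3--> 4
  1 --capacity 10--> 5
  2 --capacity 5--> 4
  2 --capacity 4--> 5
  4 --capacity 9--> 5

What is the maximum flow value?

Computing max flow:
  Flow on (0->1): 10/10
  Flow on (0->2): 7/7
  Flow on (0->4): 3/3
  Flow on (1->5): 10/10
  Flow on (2->4): 3/5
  Flow on (2->5): 4/4
  Flow on (4->5): 6/9
Maximum flow = 20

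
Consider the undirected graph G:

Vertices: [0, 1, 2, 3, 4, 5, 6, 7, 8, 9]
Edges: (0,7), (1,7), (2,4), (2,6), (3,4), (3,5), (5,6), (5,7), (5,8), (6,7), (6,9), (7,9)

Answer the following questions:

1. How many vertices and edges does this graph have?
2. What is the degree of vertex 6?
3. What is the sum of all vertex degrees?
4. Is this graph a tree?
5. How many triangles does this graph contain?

Count: 10 vertices, 12 edges.
Vertex 6 has neighbors [2, 5, 7, 9], degree = 4.
Handshaking lemma: 2 * 12 = 24.
A tree on 10 vertices has 9 edges. This graph has 12 edges (3 extra). Not a tree.
Number of triangles = 2.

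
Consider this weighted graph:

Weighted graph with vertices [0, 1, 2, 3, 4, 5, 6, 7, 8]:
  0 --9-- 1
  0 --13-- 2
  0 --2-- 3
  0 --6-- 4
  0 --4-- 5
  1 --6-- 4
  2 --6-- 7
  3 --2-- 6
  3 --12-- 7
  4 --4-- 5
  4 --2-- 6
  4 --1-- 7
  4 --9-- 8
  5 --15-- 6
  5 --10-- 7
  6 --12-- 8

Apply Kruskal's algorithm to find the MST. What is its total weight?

Applying Kruskal's algorithm (sort edges by weight, add if no cycle):
  Add (4,7) w=1
  Add (0,3) w=2
  Add (3,6) w=2
  Add (4,6) w=2
  Add (0,5) w=4
  Skip (4,5) w=4 (creates cycle)
  Skip (0,4) w=6 (creates cycle)
  Add (1,4) w=6
  Add (2,7) w=6
  Skip (0,1) w=9 (creates cycle)
  Add (4,8) w=9
  Skip (5,7) w=10 (creates cycle)
  Skip (3,7) w=12 (creates cycle)
  Skip (6,8) w=12 (creates cycle)
  Skip (0,2) w=13 (creates cycle)
  Skip (5,6) w=15 (creates cycle)
MST weight = 32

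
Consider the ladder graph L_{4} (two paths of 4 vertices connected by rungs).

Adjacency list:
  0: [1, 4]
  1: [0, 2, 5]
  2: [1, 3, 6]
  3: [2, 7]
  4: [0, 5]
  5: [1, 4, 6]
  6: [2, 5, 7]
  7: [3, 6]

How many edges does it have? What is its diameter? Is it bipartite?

Ladder graph L_{4}: 4 rungs + 2 * (4-1) path edges = 4 + 6 = 10 edges.
Diameter = 4.
Ladder graphs are bipartite (alternating coloring along each path).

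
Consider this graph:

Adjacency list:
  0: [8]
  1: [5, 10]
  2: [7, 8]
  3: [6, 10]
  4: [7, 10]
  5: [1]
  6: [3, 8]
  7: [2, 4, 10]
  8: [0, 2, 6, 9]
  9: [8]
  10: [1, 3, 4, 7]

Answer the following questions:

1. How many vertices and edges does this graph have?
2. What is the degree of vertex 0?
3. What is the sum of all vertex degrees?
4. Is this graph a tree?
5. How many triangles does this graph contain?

Count: 11 vertices, 12 edges.
Vertex 0 has neighbors [8], degree = 1.
Handshaking lemma: 2 * 12 = 24.
A tree on 11 vertices has 10 edges. This graph has 12 edges (2 extra). Not a tree.
Number of triangles = 1.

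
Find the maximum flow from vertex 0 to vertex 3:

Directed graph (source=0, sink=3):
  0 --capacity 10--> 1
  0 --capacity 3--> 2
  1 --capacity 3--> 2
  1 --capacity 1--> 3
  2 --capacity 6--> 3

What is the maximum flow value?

Computing max flow:
  Flow on (0->1): 4/10
  Flow on (0->2): 3/3
  Flow on (1->2): 3/3
  Flow on (1->3): 1/1
  Flow on (2->3): 6/6
Maximum flow = 7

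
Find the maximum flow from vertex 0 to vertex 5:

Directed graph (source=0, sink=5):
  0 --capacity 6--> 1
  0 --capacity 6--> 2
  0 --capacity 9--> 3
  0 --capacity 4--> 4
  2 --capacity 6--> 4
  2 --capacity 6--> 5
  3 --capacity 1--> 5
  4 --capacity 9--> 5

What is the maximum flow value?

Computing max flow:
  Flow on (0->2): 6/6
  Flow on (0->3): 1/9
  Flow on (0->4): 4/4
  Flow on (2->5): 6/6
  Flow on (3->5): 1/1
  Flow on (4->5): 4/9
Maximum flow = 11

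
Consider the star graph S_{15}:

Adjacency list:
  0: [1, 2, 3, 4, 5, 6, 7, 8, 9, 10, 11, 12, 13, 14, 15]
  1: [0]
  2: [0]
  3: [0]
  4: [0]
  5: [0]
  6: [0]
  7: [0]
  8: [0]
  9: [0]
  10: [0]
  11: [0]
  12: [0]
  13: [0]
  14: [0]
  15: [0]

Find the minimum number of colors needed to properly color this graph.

S_{15} has one hub adjacent to 15 leaves; leaves are pairwise non-adjacent.
Color the hub 0 and every leaf 1.
Chromatic number = 2.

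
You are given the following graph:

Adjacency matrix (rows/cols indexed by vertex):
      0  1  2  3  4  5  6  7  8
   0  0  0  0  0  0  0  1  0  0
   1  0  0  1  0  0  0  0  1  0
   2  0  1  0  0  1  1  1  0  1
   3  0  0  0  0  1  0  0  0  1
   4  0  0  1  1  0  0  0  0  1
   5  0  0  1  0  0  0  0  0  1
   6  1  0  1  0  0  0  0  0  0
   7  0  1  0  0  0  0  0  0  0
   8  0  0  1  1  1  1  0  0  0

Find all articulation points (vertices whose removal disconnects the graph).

An articulation point is a vertex whose removal disconnects the graph.
Articulation points: [1, 2, 6]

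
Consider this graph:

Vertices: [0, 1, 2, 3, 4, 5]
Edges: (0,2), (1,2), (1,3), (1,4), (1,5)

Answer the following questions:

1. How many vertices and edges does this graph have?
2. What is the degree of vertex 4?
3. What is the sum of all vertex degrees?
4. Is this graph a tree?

Count: 6 vertices, 5 edges.
Vertex 4 has neighbors [1], degree = 1.
Handshaking lemma: 2 * 5 = 10.
A graph is a tree iff it is connected and has exactly n-1 edges. This graph is connected (all 6 vertices in one component) and has 6-1 = 5 edges. It is a tree.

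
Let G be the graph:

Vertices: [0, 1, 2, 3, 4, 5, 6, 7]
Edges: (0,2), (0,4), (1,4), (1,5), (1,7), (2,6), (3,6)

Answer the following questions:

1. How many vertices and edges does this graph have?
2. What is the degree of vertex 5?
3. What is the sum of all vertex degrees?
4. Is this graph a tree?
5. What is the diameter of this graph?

Count: 8 vertices, 7 edges.
Vertex 5 has neighbors [1], degree = 1.
Handshaking lemma: 2 * 7 = 14.
A graph is a tree iff it is connected and has exactly n-1 edges. This graph is connected (all 8 vertices in one component) and has 8-1 = 7 edges. It is a tree.
Diameter (longest shortest path) = 6.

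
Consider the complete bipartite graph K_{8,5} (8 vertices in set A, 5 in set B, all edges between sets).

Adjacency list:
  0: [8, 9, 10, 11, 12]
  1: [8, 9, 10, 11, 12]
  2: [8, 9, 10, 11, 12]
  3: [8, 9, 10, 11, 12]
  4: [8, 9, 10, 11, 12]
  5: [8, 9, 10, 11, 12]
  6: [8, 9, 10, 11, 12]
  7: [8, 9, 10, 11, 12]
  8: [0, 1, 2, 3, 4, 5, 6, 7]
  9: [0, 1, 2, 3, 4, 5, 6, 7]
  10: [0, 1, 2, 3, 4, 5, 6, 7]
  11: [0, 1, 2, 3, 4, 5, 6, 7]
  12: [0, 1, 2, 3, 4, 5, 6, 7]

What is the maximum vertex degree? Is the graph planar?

Set-A vertices have degree 5; set-B vertices have degree 8. Maximum degree = max(8,5) = 8.
K_{8,5} contains K_{3,3} as a subgraph (since both sides have >= 3 vertices); by Kuratowski's theorem it is not planar.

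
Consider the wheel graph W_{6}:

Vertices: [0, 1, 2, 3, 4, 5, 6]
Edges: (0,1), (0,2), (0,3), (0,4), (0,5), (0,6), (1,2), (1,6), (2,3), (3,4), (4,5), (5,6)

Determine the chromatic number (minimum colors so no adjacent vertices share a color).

W_{6} = C_{6} plus a hub adjacent to every cycle vertex.
The outer cycle needs 2 colors (even cycle); the hub is adjacent to all of them so needs a fresh color.
Chromatic number = 2 + 1 = 3.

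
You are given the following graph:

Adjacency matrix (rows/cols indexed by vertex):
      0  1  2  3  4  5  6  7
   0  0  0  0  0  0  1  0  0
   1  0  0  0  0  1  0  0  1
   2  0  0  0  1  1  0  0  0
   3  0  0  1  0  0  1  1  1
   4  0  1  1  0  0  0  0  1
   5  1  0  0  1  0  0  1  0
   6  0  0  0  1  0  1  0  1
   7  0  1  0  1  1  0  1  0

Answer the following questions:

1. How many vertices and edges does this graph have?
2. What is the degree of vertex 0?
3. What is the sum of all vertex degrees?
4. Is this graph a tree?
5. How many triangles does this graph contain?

Count: 8 vertices, 11 edges.
Vertex 0 has neighbors [5], degree = 1.
Handshaking lemma: 2 * 11 = 22.
A tree on 8 vertices has 7 edges. This graph has 11 edges (4 extra). Not a tree.
Number of triangles = 3.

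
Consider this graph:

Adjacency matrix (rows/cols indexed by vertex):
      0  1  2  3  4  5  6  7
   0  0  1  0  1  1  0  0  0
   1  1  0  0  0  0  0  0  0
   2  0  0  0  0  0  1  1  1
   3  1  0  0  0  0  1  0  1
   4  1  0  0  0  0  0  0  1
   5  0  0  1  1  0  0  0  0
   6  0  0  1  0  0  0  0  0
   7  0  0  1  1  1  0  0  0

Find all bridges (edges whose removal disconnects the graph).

A bridge is an edge whose removal increases the number of connected components.
Bridges found: (0,1), (2,6)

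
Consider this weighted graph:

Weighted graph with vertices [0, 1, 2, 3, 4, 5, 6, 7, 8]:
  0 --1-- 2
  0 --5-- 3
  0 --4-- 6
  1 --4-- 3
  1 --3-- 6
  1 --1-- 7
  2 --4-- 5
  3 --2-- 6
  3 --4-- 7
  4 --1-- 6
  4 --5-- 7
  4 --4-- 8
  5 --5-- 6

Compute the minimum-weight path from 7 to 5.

Using Dijkstra's algorithm from vertex 7:
Shortest path: 7 -> 1 -> 6 -> 5
Total weight: 1 + 3 + 5 = 9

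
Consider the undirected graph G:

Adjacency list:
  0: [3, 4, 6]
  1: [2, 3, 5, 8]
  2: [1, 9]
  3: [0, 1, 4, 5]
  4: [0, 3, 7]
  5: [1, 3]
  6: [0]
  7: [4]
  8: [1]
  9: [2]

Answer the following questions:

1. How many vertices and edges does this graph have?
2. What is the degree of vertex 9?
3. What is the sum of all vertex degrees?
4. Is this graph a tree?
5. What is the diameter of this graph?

Count: 10 vertices, 11 edges.
Vertex 9 has neighbors [2], degree = 1.
Handshaking lemma: 2 * 11 = 22.
A tree on 10 vertices has 9 edges. This graph has 11 edges (2 extra). Not a tree.
Diameter (longest shortest path) = 5.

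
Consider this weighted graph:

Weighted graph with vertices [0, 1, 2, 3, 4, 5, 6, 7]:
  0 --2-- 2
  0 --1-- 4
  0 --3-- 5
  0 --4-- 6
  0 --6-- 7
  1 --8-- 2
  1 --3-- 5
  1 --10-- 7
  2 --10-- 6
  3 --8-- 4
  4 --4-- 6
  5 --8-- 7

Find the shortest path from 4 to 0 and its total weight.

Using Dijkstra's algorithm from vertex 4:
Shortest path: 4 -> 0
Total weight: 1 = 1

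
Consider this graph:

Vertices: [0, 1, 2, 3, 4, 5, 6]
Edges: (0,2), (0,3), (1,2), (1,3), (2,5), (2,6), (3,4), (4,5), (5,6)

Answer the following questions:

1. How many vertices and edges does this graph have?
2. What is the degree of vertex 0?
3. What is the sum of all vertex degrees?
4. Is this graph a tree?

Count: 7 vertices, 9 edges.
Vertex 0 has neighbors [2, 3], degree = 2.
Handshaking lemma: 2 * 9 = 18.
A tree on 7 vertices has 6 edges. This graph has 9 edges (3 extra). Not a tree.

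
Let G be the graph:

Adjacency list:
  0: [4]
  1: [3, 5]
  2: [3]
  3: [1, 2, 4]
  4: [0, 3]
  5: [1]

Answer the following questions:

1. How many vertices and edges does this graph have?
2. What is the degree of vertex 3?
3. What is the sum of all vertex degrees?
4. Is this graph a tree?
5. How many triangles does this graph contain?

Count: 6 vertices, 5 edges.
Vertex 3 has neighbors [1, 2, 4], degree = 3.
Handshaking lemma: 2 * 5 = 10.
A graph is a tree iff it is connected and has exactly n-1 edges. This graph is connected (all 6 vertices in one component) and has 6-1 = 5 edges. It is a tree.
Number of triangles = 0.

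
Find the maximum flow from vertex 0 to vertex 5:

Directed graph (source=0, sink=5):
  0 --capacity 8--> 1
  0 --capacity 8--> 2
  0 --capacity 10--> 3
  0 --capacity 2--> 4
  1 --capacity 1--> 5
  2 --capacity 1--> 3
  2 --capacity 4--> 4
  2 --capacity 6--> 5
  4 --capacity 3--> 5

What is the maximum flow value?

Computing max flow:
  Flow on (0->1): 1/8
  Flow on (0->2): 7/8
  Flow on (0->4): 2/2
  Flow on (1->5): 1/1
  Flow on (2->4): 1/4
  Flow on (2->5): 6/6
  Flow on (4->5): 3/3
Maximum flow = 10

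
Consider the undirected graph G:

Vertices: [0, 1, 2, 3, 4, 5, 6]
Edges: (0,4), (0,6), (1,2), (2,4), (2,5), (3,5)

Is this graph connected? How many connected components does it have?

Checking connectivity: the graph has 1 connected component(s).
All vertices are reachable from each other. The graph IS connected.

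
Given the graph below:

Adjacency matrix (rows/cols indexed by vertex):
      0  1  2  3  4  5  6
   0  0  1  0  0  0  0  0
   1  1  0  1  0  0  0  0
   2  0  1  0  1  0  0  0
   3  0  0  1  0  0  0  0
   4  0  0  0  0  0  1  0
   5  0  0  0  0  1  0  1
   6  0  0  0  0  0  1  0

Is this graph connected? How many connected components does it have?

Checking connectivity: the graph has 2 connected component(s).
Components: [[0, 1, 2, 3], [4, 5, 6]]. The graph is NOT connected.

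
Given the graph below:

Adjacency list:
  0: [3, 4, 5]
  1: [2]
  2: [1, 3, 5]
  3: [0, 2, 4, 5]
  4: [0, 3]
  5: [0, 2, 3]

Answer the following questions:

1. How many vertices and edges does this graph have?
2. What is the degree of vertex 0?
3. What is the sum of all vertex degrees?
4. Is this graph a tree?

Count: 6 vertices, 8 edges.
Vertex 0 has neighbors [3, 4, 5], degree = 3.
Handshaking lemma: 2 * 8 = 16.
A tree on 6 vertices has 5 edges. This graph has 8 edges (3 extra). Not a tree.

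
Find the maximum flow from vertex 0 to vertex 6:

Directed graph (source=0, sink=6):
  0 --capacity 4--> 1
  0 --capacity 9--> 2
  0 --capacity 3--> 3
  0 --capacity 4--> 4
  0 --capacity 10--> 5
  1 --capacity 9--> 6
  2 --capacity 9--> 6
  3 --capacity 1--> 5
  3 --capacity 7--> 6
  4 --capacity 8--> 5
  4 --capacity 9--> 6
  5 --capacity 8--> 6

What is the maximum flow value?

Computing max flow:
  Flow on (0->1): 4/4
  Flow on (0->2): 9/9
  Flow on (0->3): 3/3
  Flow on (0->4): 4/4
  Flow on (0->5): 8/10
  Flow on (1->6): 4/9
  Flow on (2->6): 9/9
  Flow on (3->6): 3/7
  Flow on (4->6): 4/9
  Flow on (5->6): 8/8
Maximum flow = 28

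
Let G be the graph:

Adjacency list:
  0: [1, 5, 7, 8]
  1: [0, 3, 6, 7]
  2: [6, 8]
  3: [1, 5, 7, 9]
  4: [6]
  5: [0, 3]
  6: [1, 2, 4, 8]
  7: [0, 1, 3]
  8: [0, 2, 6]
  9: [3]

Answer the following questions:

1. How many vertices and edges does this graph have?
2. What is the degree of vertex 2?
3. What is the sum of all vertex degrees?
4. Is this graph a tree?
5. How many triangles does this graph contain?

Count: 10 vertices, 14 edges.
Vertex 2 has neighbors [6, 8], degree = 2.
Handshaking lemma: 2 * 14 = 28.
A tree on 10 vertices has 9 edges. This graph has 14 edges (5 extra). Not a tree.
Number of triangles = 3.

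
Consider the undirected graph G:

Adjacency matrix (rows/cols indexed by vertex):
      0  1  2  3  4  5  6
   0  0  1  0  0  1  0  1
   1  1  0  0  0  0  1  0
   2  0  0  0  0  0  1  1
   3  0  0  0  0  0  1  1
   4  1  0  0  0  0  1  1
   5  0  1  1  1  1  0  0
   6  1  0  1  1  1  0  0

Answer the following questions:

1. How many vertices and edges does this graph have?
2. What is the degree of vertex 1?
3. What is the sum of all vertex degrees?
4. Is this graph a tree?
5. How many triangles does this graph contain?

Count: 7 vertices, 10 edges.
Vertex 1 has neighbors [0, 5], degree = 2.
Handshaking lemma: 2 * 10 = 20.
A tree on 7 vertices has 6 edges. This graph has 10 edges (4 extra). Not a tree.
Number of triangles = 1.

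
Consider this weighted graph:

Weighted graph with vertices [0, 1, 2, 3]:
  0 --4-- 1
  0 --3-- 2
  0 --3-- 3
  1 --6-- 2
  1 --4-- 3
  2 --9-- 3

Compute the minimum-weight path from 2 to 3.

Using Dijkstra's algorithm from vertex 2:
Shortest path: 2 -> 0 -> 3
Total weight: 3 + 3 = 6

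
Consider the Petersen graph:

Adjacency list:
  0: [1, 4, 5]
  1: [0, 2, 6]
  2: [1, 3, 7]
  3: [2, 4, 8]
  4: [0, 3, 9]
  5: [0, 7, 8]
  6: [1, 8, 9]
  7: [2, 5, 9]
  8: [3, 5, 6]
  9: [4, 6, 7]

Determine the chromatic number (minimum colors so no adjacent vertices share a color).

The Petersen graph contains odd cycles (e.g. the outer 5-cycle), so chi >= 3.
A proper 3-coloring exists (it is a well-known 3-chromatic graph).
Chromatic number = 3.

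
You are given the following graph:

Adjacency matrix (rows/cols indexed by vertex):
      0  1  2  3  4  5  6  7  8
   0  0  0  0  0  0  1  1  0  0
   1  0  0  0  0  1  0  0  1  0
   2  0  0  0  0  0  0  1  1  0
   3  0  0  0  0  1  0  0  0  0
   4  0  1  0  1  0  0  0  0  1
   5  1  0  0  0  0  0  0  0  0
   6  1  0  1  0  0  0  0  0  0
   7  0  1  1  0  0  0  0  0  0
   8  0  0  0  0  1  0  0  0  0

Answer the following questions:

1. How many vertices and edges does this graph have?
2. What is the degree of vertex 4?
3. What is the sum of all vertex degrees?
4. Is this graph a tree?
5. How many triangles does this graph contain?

Count: 9 vertices, 8 edges.
Vertex 4 has neighbors [1, 3, 8], degree = 3.
Handshaking lemma: 2 * 8 = 16.
A graph is a tree iff it is connected and has exactly n-1 edges. This graph is connected (all 9 vertices in one component) and has 9-1 = 8 edges. It is a tree.
Number of triangles = 0.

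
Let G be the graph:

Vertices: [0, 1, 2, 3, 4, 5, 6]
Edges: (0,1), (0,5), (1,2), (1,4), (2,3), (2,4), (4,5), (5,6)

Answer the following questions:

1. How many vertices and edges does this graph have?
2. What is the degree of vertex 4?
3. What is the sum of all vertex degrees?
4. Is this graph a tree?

Count: 7 vertices, 8 edges.
Vertex 4 has neighbors [1, 2, 5], degree = 3.
Handshaking lemma: 2 * 8 = 16.
A tree on 7 vertices has 6 edges. This graph has 8 edges (2 extra). Not a tree.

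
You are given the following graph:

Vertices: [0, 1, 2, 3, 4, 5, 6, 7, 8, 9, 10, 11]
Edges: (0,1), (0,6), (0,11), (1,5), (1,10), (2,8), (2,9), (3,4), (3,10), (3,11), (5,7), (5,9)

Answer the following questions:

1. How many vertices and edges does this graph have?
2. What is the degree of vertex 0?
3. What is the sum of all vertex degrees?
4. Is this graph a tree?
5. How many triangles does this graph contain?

Count: 12 vertices, 12 edges.
Vertex 0 has neighbors [1, 6, 11], degree = 3.
Handshaking lemma: 2 * 12 = 24.
A tree on 12 vertices has 11 edges. This graph has 12 edges (1 extra). Not a tree.
Number of triangles = 0.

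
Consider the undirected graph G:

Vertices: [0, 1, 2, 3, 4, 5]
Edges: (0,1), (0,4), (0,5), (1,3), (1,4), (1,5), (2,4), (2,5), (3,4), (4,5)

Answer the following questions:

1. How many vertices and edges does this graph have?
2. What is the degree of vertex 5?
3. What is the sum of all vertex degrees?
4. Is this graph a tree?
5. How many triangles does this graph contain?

Count: 6 vertices, 10 edges.
Vertex 5 has neighbors [0, 1, 2, 4], degree = 4.
Handshaking lemma: 2 * 10 = 20.
A tree on 6 vertices has 5 edges. This graph has 10 edges (5 extra). Not a tree.
Number of triangles = 6.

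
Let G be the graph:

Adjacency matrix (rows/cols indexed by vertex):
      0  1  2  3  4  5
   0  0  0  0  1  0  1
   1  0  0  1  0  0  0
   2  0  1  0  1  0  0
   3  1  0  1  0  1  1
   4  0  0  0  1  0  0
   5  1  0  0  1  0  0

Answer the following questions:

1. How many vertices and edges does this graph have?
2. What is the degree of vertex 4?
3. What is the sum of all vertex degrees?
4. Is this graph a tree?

Count: 6 vertices, 6 edges.
Vertex 4 has neighbors [3], degree = 1.
Handshaking lemma: 2 * 6 = 12.
A tree on 6 vertices has 5 edges. This graph has 6 edges (1 extra). Not a tree.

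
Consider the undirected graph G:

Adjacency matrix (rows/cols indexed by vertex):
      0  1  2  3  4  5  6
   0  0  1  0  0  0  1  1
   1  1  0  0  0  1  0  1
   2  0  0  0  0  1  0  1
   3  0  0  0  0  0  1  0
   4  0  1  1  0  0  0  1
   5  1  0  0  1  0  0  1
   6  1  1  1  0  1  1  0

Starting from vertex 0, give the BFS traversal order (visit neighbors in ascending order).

BFS from vertex 0 (neighbors processed in ascending order):
Visit order: 0, 1, 5, 6, 4, 3, 2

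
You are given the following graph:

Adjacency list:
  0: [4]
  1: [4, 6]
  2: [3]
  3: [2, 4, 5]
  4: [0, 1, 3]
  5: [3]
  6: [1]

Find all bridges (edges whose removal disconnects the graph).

A bridge is an edge whose removal increases the number of connected components.
Bridges found: (0,4), (1,4), (1,6), (2,3), (3,4), (3,5)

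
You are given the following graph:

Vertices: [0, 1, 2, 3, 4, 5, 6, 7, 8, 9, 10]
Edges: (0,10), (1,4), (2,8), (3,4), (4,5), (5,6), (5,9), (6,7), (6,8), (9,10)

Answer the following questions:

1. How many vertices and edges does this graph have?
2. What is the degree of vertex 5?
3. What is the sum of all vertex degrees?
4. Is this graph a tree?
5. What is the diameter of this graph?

Count: 11 vertices, 10 edges.
Vertex 5 has neighbors [4, 6, 9], degree = 3.
Handshaking lemma: 2 * 10 = 20.
A graph is a tree iff it is connected and has exactly n-1 edges. This graph is connected (all 11 vertices in one component) and has 11-1 = 10 edges. It is a tree.
Diameter (longest shortest path) = 6.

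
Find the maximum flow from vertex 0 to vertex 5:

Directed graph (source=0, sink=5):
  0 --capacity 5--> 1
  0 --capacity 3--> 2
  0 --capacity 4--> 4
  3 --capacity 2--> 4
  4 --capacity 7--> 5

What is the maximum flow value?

Computing max flow:
  Flow on (0->4): 4/4
  Flow on (4->5): 4/7
Maximum flow = 4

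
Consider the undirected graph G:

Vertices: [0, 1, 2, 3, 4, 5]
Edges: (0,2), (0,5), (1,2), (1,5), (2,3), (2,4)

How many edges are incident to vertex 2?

Vertex 2 has neighbors [0, 1, 3, 4], so deg(2) = 4.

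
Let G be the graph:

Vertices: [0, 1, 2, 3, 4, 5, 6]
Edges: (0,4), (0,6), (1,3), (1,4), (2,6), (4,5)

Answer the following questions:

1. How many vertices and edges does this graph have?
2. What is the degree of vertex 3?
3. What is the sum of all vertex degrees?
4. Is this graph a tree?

Count: 7 vertices, 6 edges.
Vertex 3 has neighbors [1], degree = 1.
Handshaking lemma: 2 * 6 = 12.
A graph is a tree iff it is connected and has exactly n-1 edges. This graph is connected (all 7 vertices in one component) and has 7-1 = 6 edges. It is a tree.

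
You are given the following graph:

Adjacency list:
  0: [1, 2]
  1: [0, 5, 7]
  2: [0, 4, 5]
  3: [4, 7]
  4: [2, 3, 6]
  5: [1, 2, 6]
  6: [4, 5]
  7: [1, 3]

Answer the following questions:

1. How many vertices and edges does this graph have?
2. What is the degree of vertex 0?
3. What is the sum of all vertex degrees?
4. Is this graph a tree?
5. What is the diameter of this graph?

Count: 8 vertices, 10 edges.
Vertex 0 has neighbors [1, 2], degree = 2.
Handshaking lemma: 2 * 10 = 20.
A tree on 8 vertices has 7 edges. This graph has 10 edges (3 extra). Not a tree.
Diameter (longest shortest path) = 3.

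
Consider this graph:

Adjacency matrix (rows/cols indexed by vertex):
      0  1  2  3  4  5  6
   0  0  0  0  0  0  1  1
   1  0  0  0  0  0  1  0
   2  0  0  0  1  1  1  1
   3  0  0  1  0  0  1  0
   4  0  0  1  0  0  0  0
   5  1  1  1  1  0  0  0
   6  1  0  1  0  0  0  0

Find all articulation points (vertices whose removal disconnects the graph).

An articulation point is a vertex whose removal disconnects the graph.
Articulation points: [2, 5]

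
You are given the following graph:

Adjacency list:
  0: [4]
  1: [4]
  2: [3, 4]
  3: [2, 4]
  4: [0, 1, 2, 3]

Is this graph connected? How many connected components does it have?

Checking connectivity: the graph has 1 connected component(s).
All vertices are reachable from each other. The graph IS connected.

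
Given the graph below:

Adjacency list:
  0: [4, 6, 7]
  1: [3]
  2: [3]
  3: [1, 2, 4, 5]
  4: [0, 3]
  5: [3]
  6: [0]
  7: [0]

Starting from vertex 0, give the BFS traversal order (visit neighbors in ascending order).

BFS from vertex 0 (neighbors processed in ascending order):
Visit order: 0, 4, 6, 7, 3, 1, 2, 5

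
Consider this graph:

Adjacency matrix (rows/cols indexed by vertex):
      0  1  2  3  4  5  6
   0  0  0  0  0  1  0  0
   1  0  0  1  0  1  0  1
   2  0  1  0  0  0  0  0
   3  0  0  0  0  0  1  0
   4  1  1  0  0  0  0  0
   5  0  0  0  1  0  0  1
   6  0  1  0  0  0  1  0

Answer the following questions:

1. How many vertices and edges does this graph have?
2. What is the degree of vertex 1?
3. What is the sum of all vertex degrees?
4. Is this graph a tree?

Count: 7 vertices, 6 edges.
Vertex 1 has neighbors [2, 4, 6], degree = 3.
Handshaking lemma: 2 * 6 = 12.
A graph is a tree iff it is connected and has exactly n-1 edges. This graph is connected (all 7 vertices in one component) and has 7-1 = 6 edges. It is a tree.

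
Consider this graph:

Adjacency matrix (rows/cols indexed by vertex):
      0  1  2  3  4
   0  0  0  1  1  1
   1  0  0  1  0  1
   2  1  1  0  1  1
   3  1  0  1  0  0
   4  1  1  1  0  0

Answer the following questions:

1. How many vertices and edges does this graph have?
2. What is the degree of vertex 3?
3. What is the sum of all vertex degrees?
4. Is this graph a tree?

Count: 5 vertices, 7 edges.
Vertex 3 has neighbors [0, 2], degree = 2.
Handshaking lemma: 2 * 7 = 14.
A tree on 5 vertices has 4 edges. This graph has 7 edges (3 extra). Not a tree.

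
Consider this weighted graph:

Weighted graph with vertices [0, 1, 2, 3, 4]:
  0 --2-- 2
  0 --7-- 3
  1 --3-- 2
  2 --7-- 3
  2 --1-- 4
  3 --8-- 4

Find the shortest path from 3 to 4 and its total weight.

Using Dijkstra's algorithm from vertex 3:
Shortest path: 3 -> 4
Total weight: 8 = 8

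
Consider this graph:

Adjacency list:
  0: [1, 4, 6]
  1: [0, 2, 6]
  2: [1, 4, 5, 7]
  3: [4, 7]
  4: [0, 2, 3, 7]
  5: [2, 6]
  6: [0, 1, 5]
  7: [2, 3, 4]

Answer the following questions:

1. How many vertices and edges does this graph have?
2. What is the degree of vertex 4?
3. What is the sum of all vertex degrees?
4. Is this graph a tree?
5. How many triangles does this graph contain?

Count: 8 vertices, 12 edges.
Vertex 4 has neighbors [0, 2, 3, 7], degree = 4.
Handshaking lemma: 2 * 12 = 24.
A tree on 8 vertices has 7 edges. This graph has 12 edges (5 extra). Not a tree.
Number of triangles = 3.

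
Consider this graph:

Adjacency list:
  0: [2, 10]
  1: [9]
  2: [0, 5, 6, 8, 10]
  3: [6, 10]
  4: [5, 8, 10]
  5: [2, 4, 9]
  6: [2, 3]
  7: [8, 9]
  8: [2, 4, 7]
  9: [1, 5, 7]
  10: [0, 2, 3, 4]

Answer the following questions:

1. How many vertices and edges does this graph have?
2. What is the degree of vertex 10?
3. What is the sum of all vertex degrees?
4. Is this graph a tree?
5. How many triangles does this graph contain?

Count: 11 vertices, 15 edges.
Vertex 10 has neighbors [0, 2, 3, 4], degree = 4.
Handshaking lemma: 2 * 15 = 30.
A tree on 11 vertices has 10 edges. This graph has 15 edges (5 extra). Not a tree.
Number of triangles = 1.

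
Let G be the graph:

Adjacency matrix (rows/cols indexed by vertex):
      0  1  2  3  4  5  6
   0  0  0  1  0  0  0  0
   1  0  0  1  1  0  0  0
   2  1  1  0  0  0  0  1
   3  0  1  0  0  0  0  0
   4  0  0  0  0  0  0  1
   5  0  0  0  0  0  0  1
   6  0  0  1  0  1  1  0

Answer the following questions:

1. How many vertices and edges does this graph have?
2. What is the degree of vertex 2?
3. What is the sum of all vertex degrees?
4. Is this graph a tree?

Count: 7 vertices, 6 edges.
Vertex 2 has neighbors [0, 1, 6], degree = 3.
Handshaking lemma: 2 * 6 = 12.
A graph is a tree iff it is connected and has exactly n-1 edges. This graph is connected (all 7 vertices in one component) and has 7-1 = 6 edges. It is a tree.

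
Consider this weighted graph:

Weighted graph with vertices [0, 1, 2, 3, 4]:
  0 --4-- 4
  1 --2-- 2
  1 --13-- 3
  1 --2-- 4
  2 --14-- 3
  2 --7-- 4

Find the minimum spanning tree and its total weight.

Applying Kruskal's algorithm (sort edges by weight, add if no cycle):
  Add (1,2) w=2
  Add (1,4) w=2
  Add (0,4) w=4
  Skip (2,4) w=7 (creates cycle)
  Add (1,3) w=13
  Skip (2,3) w=14 (creates cycle)
MST weight = 21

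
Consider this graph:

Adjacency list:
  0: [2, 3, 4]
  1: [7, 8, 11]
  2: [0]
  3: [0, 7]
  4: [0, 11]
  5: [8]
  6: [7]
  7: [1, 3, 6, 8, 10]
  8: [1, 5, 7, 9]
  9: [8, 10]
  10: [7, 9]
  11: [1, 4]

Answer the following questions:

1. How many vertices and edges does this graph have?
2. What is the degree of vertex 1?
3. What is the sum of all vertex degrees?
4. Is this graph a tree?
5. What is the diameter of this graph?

Count: 12 vertices, 14 edges.
Vertex 1 has neighbors [7, 8, 11], degree = 3.
Handshaking lemma: 2 * 14 = 28.
A tree on 12 vertices has 11 edges. This graph has 14 edges (3 extra). Not a tree.
Diameter (longest shortest path) = 5.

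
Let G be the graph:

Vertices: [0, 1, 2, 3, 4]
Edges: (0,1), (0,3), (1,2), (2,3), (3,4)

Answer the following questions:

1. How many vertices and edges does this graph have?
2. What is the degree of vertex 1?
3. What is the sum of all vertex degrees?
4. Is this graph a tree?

Count: 5 vertices, 5 edges.
Vertex 1 has neighbors [0, 2], degree = 2.
Handshaking lemma: 2 * 5 = 10.
A tree on 5 vertices has 4 edges. This graph has 5 edges (1 extra). Not a tree.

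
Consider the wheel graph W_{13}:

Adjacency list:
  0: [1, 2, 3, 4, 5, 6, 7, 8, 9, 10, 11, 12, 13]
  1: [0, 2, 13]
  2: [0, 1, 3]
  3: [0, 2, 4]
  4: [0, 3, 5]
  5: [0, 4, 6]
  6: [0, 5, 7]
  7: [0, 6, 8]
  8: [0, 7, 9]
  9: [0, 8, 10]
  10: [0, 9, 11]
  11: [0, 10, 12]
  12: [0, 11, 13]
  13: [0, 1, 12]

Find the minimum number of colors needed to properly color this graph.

W_{13} = C_{13} plus a hub adjacent to every cycle vertex.
The outer cycle needs 3 colors (odd cycle); the hub is adjacent to all of them so needs a fresh color.
Chromatic number = 3 + 1 = 4.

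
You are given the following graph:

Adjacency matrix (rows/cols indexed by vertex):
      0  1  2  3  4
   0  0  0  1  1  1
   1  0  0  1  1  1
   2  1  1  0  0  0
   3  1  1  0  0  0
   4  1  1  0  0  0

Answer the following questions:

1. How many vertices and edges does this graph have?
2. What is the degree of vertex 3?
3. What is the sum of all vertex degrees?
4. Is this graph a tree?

Count: 5 vertices, 6 edges.
Vertex 3 has neighbors [0, 1], degree = 2.
Handshaking lemma: 2 * 6 = 12.
A tree on 5 vertices has 4 edges. This graph has 6 edges (2 extra). Not a tree.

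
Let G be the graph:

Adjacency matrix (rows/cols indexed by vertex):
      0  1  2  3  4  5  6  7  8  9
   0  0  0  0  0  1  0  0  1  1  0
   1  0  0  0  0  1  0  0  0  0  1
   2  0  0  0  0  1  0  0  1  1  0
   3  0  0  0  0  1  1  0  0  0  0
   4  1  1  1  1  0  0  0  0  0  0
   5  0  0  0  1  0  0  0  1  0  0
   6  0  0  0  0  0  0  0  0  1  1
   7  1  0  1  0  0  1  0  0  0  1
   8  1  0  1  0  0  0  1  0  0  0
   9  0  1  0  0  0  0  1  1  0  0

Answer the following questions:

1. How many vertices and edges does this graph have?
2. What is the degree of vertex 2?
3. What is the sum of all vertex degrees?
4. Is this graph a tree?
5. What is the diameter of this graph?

Count: 10 vertices, 14 edges.
Vertex 2 has neighbors [4, 7, 8], degree = 3.
Handshaking lemma: 2 * 14 = 28.
A tree on 10 vertices has 9 edges. This graph has 14 edges (5 extra). Not a tree.
Diameter (longest shortest path) = 4.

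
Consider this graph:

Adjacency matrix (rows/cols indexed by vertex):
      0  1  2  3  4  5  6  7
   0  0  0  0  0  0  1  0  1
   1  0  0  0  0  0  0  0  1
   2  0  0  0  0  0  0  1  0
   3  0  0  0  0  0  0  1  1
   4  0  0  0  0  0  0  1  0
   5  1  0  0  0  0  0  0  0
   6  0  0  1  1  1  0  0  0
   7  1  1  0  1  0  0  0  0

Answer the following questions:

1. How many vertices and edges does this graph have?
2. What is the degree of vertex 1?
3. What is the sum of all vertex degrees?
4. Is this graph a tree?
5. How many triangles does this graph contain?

Count: 8 vertices, 7 edges.
Vertex 1 has neighbors [7], degree = 1.
Handshaking lemma: 2 * 7 = 14.
A graph is a tree iff it is connected and has exactly n-1 edges. This graph is connected (all 8 vertices in one component) and has 8-1 = 7 edges. It is a tree.
Number of triangles = 0.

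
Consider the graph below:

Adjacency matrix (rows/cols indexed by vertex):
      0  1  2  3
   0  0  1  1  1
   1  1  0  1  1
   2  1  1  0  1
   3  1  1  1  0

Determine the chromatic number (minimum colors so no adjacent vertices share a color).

The graph has a maximum clique of size 4 (lower bound on chromatic number).
A valid 4-coloring: {0: 0, 1: 1, 2: 2, 3: 3}.
Chromatic number = 4.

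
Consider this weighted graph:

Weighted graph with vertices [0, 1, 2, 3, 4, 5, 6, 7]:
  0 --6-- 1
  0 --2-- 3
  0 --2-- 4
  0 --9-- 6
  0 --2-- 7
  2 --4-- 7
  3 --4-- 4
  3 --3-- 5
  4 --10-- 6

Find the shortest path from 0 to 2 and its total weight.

Using Dijkstra's algorithm from vertex 0:
Shortest path: 0 -> 7 -> 2
Total weight: 2 + 4 = 6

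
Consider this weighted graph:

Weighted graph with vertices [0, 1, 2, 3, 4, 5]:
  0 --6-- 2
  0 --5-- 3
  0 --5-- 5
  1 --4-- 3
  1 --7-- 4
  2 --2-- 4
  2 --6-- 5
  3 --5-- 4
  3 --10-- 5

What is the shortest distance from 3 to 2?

Using Dijkstra's algorithm from vertex 3:
Shortest path: 3 -> 4 -> 2
Total weight: 5 + 2 = 7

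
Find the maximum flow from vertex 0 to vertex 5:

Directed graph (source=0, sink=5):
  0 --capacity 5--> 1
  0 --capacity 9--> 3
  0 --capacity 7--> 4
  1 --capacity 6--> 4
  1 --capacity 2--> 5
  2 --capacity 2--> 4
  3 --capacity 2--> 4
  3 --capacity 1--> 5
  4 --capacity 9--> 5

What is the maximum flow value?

Computing max flow:
  Flow on (0->1): 2/5
  Flow on (0->3): 3/9
  Flow on (0->4): 7/7
  Flow on (1->5): 2/2
  Flow on (3->4): 2/2
  Flow on (3->5): 1/1
  Flow on (4->5): 9/9
Maximum flow = 12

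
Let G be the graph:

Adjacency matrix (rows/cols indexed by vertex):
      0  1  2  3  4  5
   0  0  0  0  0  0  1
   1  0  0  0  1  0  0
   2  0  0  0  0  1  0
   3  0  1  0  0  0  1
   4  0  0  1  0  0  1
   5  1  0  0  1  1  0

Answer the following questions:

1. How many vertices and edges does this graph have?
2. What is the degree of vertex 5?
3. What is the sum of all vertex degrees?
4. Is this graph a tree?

Count: 6 vertices, 5 edges.
Vertex 5 has neighbors [0, 3, 4], degree = 3.
Handshaking lemma: 2 * 5 = 10.
A graph is a tree iff it is connected and has exactly n-1 edges. This graph is connected (all 6 vertices in one component) and has 6-1 = 5 edges. It is a tree.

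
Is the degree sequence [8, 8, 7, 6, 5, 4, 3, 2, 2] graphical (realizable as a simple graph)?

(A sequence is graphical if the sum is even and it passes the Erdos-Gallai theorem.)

Sum of degrees = 45. Sum is odd, so the sequence is NOT graphical.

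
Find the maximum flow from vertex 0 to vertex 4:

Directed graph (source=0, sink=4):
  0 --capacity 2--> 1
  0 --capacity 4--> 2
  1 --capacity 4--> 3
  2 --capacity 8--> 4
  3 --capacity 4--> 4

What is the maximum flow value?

Computing max flow:
  Flow on (0->1): 2/2
  Flow on (0->2): 4/4
  Flow on (1->3): 2/4
  Flow on (2->4): 4/8
  Flow on (3->4): 2/4
Maximum flow = 6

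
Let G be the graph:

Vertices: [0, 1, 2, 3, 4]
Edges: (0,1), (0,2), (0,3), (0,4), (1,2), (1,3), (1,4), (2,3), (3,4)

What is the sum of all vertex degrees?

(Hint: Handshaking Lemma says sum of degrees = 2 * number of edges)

Count edges: 9 edges.
By Handshaking Lemma: sum of degrees = 2 * 9 = 18.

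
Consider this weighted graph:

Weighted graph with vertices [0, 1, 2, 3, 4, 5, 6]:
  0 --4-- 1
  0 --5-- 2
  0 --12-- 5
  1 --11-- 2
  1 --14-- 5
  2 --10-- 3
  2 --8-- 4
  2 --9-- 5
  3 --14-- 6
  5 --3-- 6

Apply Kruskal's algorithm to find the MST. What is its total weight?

Applying Kruskal's algorithm (sort edges by weight, add if no cycle):
  Add (5,6) w=3
  Add (0,1) w=4
  Add (0,2) w=5
  Add (2,4) w=8
  Add (2,5) w=9
  Add (2,3) w=10
  Skip (1,2) w=11 (creates cycle)
  Skip (0,5) w=12 (creates cycle)
  Skip (1,5) w=14 (creates cycle)
  Skip (3,6) w=14 (creates cycle)
MST weight = 39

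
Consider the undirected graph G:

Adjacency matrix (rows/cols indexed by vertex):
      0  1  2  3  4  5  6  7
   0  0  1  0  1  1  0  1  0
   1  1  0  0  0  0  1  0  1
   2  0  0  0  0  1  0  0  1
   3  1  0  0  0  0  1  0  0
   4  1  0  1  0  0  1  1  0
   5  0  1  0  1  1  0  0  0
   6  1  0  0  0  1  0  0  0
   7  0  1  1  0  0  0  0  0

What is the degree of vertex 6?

Vertex 6 has neighbors [0, 4], so deg(6) = 2.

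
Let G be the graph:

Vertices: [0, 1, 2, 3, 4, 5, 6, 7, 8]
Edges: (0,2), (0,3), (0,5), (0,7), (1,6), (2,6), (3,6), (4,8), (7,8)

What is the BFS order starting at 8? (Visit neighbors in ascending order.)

BFS from vertex 8 (neighbors processed in ascending order):
Visit order: 8, 4, 7, 0, 2, 3, 5, 6, 1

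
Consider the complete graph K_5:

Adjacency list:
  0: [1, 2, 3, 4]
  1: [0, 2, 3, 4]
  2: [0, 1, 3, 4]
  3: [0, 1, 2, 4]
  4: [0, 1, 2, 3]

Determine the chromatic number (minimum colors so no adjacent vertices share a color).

In K_5, every vertex is adjacent to every other vertex.
Each vertex needs a unique color.
Chromatic number = 5.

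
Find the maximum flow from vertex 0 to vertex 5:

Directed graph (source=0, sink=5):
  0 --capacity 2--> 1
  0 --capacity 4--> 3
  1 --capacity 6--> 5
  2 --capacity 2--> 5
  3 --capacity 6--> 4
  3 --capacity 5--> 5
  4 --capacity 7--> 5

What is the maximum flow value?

Computing max flow:
  Flow on (0->1): 2/2
  Flow on (0->3): 4/4
  Flow on (1->5): 2/6
  Flow on (3->5): 4/5
Maximum flow = 6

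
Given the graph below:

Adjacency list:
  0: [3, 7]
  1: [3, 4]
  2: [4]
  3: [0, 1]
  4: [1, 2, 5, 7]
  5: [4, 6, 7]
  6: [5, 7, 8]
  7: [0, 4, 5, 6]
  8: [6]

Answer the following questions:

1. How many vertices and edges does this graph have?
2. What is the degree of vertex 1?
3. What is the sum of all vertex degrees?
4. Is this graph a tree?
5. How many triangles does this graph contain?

Count: 9 vertices, 11 edges.
Vertex 1 has neighbors [3, 4], degree = 2.
Handshaking lemma: 2 * 11 = 22.
A tree on 9 vertices has 8 edges. This graph has 11 edges (3 extra). Not a tree.
Number of triangles = 2.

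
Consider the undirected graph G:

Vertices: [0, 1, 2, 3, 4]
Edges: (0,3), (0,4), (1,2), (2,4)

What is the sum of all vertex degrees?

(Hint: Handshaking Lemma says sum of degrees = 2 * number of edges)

Count edges: 4 edges.
By Handshaking Lemma: sum of degrees = 2 * 4 = 8.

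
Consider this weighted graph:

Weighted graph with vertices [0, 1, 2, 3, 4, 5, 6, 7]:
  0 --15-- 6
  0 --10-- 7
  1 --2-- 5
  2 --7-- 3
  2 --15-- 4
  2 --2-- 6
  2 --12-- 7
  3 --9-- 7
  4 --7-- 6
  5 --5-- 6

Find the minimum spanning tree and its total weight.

Applying Kruskal's algorithm (sort edges by weight, add if no cycle):
  Add (1,5) w=2
  Add (2,6) w=2
  Add (5,6) w=5
  Add (2,3) w=7
  Add (4,6) w=7
  Add (3,7) w=9
  Add (0,7) w=10
  Skip (2,7) w=12 (creates cycle)
  Skip (0,6) w=15 (creates cycle)
  Skip (2,4) w=15 (creates cycle)
MST weight = 42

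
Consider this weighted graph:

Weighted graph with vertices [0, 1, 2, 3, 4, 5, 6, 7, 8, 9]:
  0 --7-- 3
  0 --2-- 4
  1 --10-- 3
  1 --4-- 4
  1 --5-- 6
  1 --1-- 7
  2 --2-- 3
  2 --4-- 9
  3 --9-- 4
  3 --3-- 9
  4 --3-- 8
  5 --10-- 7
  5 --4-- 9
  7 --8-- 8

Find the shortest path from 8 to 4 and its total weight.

Using Dijkstra's algorithm from vertex 8:
Shortest path: 8 -> 4
Total weight: 3 = 3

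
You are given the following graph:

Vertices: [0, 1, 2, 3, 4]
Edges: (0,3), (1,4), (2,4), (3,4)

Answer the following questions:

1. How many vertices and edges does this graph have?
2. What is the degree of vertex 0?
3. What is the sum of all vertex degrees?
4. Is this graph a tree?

Count: 5 vertices, 4 edges.
Vertex 0 has neighbors [3], degree = 1.
Handshaking lemma: 2 * 4 = 8.
A graph is a tree iff it is connected and has exactly n-1 edges. This graph is connected (all 5 vertices in one component) and has 5-1 = 4 edges. It is a tree.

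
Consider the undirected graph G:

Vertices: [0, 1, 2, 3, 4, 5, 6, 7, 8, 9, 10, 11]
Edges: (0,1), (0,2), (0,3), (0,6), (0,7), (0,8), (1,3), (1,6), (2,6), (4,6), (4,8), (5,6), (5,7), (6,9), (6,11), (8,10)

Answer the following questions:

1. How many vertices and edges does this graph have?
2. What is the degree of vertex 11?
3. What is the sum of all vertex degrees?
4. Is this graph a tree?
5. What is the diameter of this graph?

Count: 12 vertices, 16 edges.
Vertex 11 has neighbors [6], degree = 1.
Handshaking lemma: 2 * 16 = 32.
A tree on 12 vertices has 11 edges. This graph has 16 edges (5 extra). Not a tree.
Diameter (longest shortest path) = 4.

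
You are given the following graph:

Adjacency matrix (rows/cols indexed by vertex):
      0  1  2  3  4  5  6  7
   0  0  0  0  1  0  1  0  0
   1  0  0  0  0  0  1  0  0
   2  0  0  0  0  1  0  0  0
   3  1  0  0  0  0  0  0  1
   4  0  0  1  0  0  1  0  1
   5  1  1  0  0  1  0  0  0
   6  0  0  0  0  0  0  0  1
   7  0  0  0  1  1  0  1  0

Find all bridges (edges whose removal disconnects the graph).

A bridge is an edge whose removal increases the number of connected components.
Bridges found: (1,5), (2,4), (6,7)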